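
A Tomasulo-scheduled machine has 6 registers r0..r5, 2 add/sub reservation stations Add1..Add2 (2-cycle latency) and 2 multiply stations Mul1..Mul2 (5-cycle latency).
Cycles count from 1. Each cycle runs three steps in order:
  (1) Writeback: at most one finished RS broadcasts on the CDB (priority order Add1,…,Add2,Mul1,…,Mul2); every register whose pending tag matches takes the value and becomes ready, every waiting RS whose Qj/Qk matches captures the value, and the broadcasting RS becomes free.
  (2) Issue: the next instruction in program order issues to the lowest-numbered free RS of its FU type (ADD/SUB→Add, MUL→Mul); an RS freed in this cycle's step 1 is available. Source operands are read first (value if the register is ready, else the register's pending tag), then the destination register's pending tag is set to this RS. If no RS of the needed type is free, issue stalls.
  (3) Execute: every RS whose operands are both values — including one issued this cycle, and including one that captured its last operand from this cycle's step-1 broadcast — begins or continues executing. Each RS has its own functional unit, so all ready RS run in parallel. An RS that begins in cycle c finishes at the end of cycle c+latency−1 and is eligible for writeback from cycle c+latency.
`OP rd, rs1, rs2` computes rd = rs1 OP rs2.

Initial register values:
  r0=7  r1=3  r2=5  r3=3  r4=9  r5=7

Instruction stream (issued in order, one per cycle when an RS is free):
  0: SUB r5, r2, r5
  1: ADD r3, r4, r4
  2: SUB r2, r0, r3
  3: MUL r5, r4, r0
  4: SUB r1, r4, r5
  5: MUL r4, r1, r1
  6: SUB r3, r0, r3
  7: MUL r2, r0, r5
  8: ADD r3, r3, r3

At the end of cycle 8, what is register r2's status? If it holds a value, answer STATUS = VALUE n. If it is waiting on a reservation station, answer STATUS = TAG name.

STATUS = VALUE -11

cycle 1: issue SUB r5<-Add1 // r0:7,r1:3,r2:5,r3:3,r4:9,r5:Add1
cycle 2: issue ADD r3<-Add2 // r0:7,r1:3,r2:5,r3:Add2,r4:9,r5:Add1
cycle 3: CDB Add1=-2; issue SUB r2<-Add1 // r0:7,r1:3,r2:Add1,r3:Add2,r4:9,r5:-2
cycle 4: CDB Add2=18; issue MUL r5<-Mul1 // r0:7,r1:3,r2:Add1,r3:18,r4:9,r5:Mul1
cycle 5: issue SUB r1<-Add2 // r0:7,r1:Add2,r2:Add1,r3:18,r4:9,r5:Mul1
cycle 6: CDB Add1=-11; issue MUL r4<-Mul2 // r0:7,r1:Add2,r2:-11,r3:18,r4:Mul2,r5:Mul1
cycle 7: issue SUB r3<-Add1 // r0:7,r1:Add2,r2:-11,r3:Add1,r4:Mul2,r5:Mul1
cycle 8: stall // r0:7,r1:Add2,r2:-11,r3:Add1,r4:Mul2,r5:Mul1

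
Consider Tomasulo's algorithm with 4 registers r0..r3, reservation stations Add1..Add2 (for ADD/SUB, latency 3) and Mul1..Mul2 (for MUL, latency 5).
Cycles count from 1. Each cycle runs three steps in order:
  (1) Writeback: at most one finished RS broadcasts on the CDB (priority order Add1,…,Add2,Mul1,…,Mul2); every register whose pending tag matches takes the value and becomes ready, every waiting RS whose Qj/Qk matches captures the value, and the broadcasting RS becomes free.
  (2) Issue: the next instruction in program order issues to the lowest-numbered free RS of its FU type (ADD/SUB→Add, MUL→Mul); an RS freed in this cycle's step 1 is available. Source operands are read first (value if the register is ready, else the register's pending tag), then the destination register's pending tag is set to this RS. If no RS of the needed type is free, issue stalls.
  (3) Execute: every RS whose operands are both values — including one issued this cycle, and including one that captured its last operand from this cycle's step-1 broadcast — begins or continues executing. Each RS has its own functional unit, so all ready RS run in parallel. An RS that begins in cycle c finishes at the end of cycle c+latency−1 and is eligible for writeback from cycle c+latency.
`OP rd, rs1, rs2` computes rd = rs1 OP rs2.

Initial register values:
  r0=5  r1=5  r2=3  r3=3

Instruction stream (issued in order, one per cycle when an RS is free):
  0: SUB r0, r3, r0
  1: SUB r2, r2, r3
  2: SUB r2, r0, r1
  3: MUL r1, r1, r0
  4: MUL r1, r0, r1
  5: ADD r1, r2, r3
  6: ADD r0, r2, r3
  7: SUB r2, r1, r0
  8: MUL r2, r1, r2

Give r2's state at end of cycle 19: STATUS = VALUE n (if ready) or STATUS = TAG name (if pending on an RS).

STATUS = VALUE 0

cycle 1: issue SUB r0<-Add1 // r0:Add1,r1:5,r2:3,r3:3
cycle 2: issue SUB r2<-Add2 // r0:Add1,r1:5,r2:Add2,r3:3
cycle 3: stall // r0:Add1,r1:5,r2:Add2,r3:3
cycle 4: CDB Add1=-2; issue SUB r2<-Add1 // r0:-2,r1:5,r2:Add1,r3:3
cycle 5: CDB Add2=0; issue MUL r1<-Mul1 // r0:-2,r1:Mul1,r2:Add1,r3:3
cycle 6: issue MUL r1<-Mul2 // r0:-2,r1:Mul2,r2:Add1,r3:3
cycle 7: CDB Add1=-7; issue ADD r1<-Add1 // r0:-2,r1:Add1,r2:-7,r3:3
cycle 8: issue ADD r0<-Add2 // r0:Add2,r1:Add1,r2:-7,r3:3
cycle 9: stall // r0:Add2,r1:Add1,r2:-7,r3:3
cycle 10: CDB Add1=-4; issue SUB r2<-Add1 // r0:Add2,r1:-4,r2:Add1,r3:3
cycle 11: CDB Add2=-4; stall // r0:-4,r1:-4,r2:Add1,r3:3
cycle 12: CDB Mul1=-10; issue MUL r2<-Mul1 // r0:-4,r1:-4,r2:Mul1,r3:3
cycle 13: - // r0:-4,r1:-4,r2:Mul1,r3:3
cycle 14: CDB Add1=0 // r0:-4,r1:-4,r2:Mul1,r3:3
cycle 15: - // r0:-4,r1:-4,r2:Mul1,r3:3
cycle 16: - // r0:-4,r1:-4,r2:Mul1,r3:3
cycle 17: CDB Mul2=20 // r0:-4,r1:-4,r2:Mul1,r3:3
cycle 18: - // r0:-4,r1:-4,r2:Mul1,r3:3
cycle 19: CDB Mul1=0 // r0:-4,r1:-4,r2:0,r3:3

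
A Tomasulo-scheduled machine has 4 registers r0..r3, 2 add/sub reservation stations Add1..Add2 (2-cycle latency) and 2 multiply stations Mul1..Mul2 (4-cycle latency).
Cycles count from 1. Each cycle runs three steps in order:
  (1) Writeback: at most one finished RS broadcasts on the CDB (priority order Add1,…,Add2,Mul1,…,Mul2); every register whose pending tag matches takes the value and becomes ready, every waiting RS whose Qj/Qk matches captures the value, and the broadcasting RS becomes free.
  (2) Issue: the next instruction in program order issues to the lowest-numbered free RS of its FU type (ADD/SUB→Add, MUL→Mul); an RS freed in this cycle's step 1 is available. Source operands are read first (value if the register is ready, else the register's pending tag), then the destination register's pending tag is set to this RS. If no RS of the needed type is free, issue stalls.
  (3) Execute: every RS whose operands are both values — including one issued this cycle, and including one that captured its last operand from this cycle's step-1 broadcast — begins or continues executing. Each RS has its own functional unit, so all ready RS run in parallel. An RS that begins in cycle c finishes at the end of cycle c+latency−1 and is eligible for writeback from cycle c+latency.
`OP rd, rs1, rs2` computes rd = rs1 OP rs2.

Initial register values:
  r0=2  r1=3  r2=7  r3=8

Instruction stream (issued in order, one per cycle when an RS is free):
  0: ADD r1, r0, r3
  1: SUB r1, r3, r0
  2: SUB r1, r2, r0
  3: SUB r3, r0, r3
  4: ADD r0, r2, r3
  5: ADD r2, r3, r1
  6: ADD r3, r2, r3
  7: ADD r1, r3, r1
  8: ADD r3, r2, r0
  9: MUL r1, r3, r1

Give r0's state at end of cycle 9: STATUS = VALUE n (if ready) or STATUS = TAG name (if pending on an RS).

c1: issue ADD r1<-Add1 | r0:2,r1:Add1,r2:7,r3:8
c2: issue SUB r1<-Add2 | r0:2,r1:Add2,r2:7,r3:8
c3: CDB Add1=10; issue SUB r1<-Add1 | r0:2,r1:Add1,r2:7,r3:8
c4: CDB Add2=6; issue SUB r3<-Add2 | r0:2,r1:Add1,r2:7,r3:Add2
c5: CDB Add1=5; issue ADD r0<-Add1 | r0:Add1,r1:5,r2:7,r3:Add2
c6: CDB Add2=-6; issue ADD r2<-Add2 | r0:Add1,r1:5,r2:Add2,r3:-6
c7: stall | r0:Add1,r1:5,r2:Add2,r3:-6
c8: CDB Add1=1; issue ADD r3<-Add1 | r0:1,r1:5,r2:Add2,r3:Add1
c9: CDB Add2=-1; issue ADD r1<-Add2 | r0:1,r1:Add2,r2:-1,r3:Add1

STATUS = VALUE 1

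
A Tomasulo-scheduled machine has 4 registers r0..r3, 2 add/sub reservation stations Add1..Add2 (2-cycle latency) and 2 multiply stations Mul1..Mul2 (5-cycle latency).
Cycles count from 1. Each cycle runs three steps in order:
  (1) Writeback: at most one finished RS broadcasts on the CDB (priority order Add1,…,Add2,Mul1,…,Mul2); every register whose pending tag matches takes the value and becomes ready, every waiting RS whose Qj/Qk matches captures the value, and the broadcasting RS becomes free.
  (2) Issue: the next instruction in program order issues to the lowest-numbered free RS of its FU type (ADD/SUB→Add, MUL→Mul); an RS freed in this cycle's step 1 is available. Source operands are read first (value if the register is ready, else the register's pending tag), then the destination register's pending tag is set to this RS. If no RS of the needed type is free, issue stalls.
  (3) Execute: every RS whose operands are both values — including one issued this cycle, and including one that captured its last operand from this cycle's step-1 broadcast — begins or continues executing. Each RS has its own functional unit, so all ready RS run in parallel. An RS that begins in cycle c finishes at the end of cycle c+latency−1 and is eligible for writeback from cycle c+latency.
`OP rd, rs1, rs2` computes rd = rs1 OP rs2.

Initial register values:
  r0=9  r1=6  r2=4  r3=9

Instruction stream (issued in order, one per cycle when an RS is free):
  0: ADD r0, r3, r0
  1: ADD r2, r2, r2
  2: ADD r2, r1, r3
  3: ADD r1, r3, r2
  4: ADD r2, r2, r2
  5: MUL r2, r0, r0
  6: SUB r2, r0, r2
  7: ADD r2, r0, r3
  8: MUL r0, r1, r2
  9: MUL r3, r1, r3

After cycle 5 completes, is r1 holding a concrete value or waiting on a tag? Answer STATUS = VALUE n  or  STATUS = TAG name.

c1: issue ADD r0<-Add1 | r0:Add1,r1:6,r2:4,r3:9
c2: issue ADD r2<-Add2 | r0:Add1,r1:6,r2:Add2,r3:9
c3: CDB Add1=18; issue ADD r2<-Add1 | r0:18,r1:6,r2:Add1,r3:9
c4: CDB Add2=8; issue ADD r1<-Add2 | r0:18,r1:Add2,r2:Add1,r3:9
c5: CDB Add1=15; issue ADD r2<-Add1 | r0:18,r1:Add2,r2:Add1,r3:9

STATUS = TAG Add2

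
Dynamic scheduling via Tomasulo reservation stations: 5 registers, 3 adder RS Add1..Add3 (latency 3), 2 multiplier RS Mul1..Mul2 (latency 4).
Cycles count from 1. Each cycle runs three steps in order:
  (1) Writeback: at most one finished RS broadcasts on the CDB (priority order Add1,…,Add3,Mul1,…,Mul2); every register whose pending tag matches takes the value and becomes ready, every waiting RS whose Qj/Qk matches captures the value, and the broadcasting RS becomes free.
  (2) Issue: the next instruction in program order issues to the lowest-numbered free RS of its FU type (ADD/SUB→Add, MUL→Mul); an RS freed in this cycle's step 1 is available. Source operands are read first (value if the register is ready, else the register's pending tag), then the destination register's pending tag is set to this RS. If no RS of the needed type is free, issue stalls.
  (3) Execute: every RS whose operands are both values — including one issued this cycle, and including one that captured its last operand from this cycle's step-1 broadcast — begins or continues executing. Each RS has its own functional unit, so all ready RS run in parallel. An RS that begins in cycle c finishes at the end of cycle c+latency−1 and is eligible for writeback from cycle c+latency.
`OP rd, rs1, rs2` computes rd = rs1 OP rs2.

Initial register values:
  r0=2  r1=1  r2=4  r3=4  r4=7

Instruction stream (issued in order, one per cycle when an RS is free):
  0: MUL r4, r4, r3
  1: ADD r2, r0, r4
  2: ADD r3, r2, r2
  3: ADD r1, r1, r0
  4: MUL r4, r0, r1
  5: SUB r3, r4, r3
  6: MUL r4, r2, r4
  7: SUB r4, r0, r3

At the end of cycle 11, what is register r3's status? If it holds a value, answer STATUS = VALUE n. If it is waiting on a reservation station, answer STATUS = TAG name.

cycle 1: issue MUL r4<-Mul1 // r0:2,r1:1,r2:4,r3:4,r4:Mul1
cycle 2: issue ADD r2<-Add1 // r0:2,r1:1,r2:Add1,r3:4,r4:Mul1
cycle 3: issue ADD r3<-Add2 // r0:2,r1:1,r2:Add1,r3:Add2,r4:Mul1
cycle 4: issue ADD r1<-Add3 // r0:2,r1:Add3,r2:Add1,r3:Add2,r4:Mul1
cycle 5: CDB Mul1=28; issue MUL r4<-Mul1 // r0:2,r1:Add3,r2:Add1,r3:Add2,r4:Mul1
cycle 6: stall // r0:2,r1:Add3,r2:Add1,r3:Add2,r4:Mul1
cycle 7: CDB Add3=3; issue SUB r3<-Add3 // r0:2,r1:3,r2:Add1,r3:Add3,r4:Mul1
cycle 8: CDB Add1=30; issue MUL r4<-Mul2 // r0:2,r1:3,r2:30,r3:Add3,r4:Mul2
cycle 9: issue SUB r4<-Add1 // r0:2,r1:3,r2:30,r3:Add3,r4:Add1
cycle 10: - // r0:2,r1:3,r2:30,r3:Add3,r4:Add1
cycle 11: CDB Add2=60 // r0:2,r1:3,r2:30,r3:Add3,r4:Add1

STATUS = TAG Add3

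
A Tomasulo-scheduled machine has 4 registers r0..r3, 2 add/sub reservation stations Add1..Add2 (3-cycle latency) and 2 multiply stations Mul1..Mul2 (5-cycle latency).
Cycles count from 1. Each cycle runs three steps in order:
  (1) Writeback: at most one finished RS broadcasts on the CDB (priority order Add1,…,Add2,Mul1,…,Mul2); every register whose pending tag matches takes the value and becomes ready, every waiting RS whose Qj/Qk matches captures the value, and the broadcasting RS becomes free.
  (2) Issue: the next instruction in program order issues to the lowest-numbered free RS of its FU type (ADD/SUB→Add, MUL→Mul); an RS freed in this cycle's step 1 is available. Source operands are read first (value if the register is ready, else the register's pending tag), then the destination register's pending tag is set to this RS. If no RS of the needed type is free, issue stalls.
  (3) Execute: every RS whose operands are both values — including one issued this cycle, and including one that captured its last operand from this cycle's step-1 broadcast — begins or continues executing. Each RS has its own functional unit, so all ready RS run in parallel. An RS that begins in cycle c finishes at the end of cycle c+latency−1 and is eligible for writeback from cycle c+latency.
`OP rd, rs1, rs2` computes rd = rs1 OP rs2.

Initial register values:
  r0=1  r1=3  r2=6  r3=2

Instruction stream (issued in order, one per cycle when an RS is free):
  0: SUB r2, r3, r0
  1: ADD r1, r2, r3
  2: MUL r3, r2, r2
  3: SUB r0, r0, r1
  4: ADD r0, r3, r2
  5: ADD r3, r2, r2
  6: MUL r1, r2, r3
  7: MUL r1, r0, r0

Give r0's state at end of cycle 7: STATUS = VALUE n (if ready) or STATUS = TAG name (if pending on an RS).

  c1: issue SUB r2<-Add1  regs: r0:1,r1:3,r2:Add1,r3:2
  c2: issue ADD r1<-Add2  regs: r0:1,r1:Add2,r2:Add1,r3:2
  c3: issue MUL r3<-Mul1  regs: r0:1,r1:Add2,r2:Add1,r3:Mul1
  c4: CDB Add1=1; issue SUB r0<-Add1  regs: r0:Add1,r1:Add2,r2:1,r3:Mul1
  c5: stall  regs: r0:Add1,r1:Add2,r2:1,r3:Mul1
  c6: stall  regs: r0:Add1,r1:Add2,r2:1,r3:Mul1
  c7: CDB Add2=3; issue ADD r0<-Add2  regs: r0:Add2,r1:3,r2:1,r3:Mul1

STATUS = TAG Add2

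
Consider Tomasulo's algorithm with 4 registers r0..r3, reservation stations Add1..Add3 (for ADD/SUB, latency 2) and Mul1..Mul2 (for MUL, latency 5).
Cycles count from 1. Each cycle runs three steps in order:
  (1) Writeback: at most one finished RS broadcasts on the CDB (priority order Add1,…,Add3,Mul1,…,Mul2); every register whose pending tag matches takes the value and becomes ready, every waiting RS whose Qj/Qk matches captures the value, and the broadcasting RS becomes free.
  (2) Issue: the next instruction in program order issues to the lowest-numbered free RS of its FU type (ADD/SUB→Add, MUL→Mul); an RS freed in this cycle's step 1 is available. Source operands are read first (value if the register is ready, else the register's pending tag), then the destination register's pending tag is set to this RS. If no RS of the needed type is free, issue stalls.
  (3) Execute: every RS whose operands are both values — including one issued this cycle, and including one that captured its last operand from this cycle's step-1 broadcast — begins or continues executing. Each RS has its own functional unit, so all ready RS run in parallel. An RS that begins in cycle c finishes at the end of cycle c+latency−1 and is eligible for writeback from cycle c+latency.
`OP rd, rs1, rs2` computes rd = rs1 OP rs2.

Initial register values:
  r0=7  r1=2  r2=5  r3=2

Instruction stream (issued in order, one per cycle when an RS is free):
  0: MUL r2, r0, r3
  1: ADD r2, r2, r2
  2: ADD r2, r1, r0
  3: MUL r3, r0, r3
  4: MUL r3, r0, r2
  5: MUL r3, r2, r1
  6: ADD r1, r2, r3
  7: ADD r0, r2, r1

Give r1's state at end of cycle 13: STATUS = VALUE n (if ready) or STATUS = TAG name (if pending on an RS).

cycle 1: issue MUL r2<-Mul1 // r0:7,r1:2,r2:Mul1,r3:2
cycle 2: issue ADD r2<-Add1 // r0:7,r1:2,r2:Add1,r3:2
cycle 3: issue ADD r2<-Add2 // r0:7,r1:2,r2:Add2,r3:2
cycle 4: issue MUL r3<-Mul2 // r0:7,r1:2,r2:Add2,r3:Mul2
cycle 5: CDB Add2=9; stall // r0:7,r1:2,r2:9,r3:Mul2
cycle 6: CDB Mul1=14; issue MUL r3<-Mul1 // r0:7,r1:2,r2:9,r3:Mul1
cycle 7: stall // r0:7,r1:2,r2:9,r3:Mul1
cycle 8: CDB Add1=28; stall // r0:7,r1:2,r2:9,r3:Mul1
cycle 9: CDB Mul2=14; issue MUL r3<-Mul2 // r0:7,r1:2,r2:9,r3:Mul2
cycle 10: issue ADD r1<-Add1 // r0:7,r1:Add1,r2:9,r3:Mul2
cycle 11: CDB Mul1=63; issue ADD r0<-Add2 // r0:Add2,r1:Add1,r2:9,r3:Mul2
cycle 12: - // r0:Add2,r1:Add1,r2:9,r3:Mul2
cycle 13: - // r0:Add2,r1:Add1,r2:9,r3:Mul2

STATUS = TAG Add1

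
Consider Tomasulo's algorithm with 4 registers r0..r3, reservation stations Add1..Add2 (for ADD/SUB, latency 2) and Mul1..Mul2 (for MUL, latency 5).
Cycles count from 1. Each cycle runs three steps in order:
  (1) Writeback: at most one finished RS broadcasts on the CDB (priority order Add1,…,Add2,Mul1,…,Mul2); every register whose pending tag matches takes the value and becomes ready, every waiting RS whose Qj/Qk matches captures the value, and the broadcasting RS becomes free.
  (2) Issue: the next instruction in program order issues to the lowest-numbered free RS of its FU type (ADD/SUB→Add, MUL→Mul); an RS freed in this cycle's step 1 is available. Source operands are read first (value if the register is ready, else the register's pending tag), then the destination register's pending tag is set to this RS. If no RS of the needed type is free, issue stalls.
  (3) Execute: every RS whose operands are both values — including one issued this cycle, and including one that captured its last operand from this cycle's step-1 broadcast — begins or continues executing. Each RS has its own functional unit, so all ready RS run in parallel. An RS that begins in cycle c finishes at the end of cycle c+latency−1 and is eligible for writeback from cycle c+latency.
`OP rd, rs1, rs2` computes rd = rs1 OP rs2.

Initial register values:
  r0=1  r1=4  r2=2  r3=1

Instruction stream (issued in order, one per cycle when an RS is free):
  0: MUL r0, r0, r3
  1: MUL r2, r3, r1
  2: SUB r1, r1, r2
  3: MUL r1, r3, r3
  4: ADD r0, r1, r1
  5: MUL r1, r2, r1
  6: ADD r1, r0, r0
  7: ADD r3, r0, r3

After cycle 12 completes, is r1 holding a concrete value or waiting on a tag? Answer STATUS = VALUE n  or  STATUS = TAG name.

  c1: issue MUL r0<-Mul1  regs: r0:Mul1,r1:4,r2:2,r3:1
  c2: issue MUL r2<-Mul2  regs: r0:Mul1,r1:4,r2:Mul2,r3:1
  c3: issue SUB r1<-Add1  regs: r0:Mul1,r1:Add1,r2:Mul2,r3:1
  c4: stall  regs: r0:Mul1,r1:Add1,r2:Mul2,r3:1
  c5: stall  regs: r0:Mul1,r1:Add1,r2:Mul2,r3:1
  c6: CDB Mul1=1; issue MUL r1<-Mul1  regs: r0:1,r1:Mul1,r2:Mul2,r3:1
  c7: CDB Mul2=4; issue ADD r0<-Add2  regs: r0:Add2,r1:Mul1,r2:4,r3:1
  c8: issue MUL r1<-Mul2  regs: r0:Add2,r1:Mul2,r2:4,r3:1
  c9: CDB Add1=0; issue ADD r1<-Add1  regs: r0:Add2,r1:Add1,r2:4,r3:1
  c10: stall  regs: r0:Add2,r1:Add1,r2:4,r3:1
  c11: CDB Mul1=1; stall  regs: r0:Add2,r1:Add1,r2:4,r3:1
  c12: stall  regs: r0:Add2,r1:Add1,r2:4,r3:1

STATUS = TAG Add1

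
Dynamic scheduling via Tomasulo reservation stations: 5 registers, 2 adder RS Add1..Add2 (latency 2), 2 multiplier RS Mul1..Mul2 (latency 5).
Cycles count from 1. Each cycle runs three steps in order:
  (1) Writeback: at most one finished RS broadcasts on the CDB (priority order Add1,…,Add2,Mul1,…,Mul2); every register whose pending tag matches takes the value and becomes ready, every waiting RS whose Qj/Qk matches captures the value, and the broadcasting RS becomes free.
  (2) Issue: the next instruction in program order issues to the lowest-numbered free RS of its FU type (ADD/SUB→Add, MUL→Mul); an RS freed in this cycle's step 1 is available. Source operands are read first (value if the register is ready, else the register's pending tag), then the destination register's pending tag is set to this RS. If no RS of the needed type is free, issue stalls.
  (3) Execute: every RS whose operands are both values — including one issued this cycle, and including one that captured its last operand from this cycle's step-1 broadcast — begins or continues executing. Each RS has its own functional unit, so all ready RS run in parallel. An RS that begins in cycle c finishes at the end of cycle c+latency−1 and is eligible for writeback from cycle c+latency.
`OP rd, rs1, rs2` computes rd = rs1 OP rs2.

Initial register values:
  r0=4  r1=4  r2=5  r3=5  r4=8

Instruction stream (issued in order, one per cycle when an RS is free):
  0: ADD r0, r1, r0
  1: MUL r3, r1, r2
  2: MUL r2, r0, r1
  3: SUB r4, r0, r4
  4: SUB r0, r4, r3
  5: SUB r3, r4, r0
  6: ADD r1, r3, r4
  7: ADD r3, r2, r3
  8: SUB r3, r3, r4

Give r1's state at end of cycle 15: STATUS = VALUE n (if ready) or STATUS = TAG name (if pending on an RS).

STATUS = VALUE 20

cycle 1: issue ADD r0<-Add1 // r0:Add1,r1:4,r2:5,r3:5,r4:8
cycle 2: issue MUL r3<-Mul1 // r0:Add1,r1:4,r2:5,r3:Mul1,r4:8
cycle 3: CDB Add1=8; issue MUL r2<-Mul2 // r0:8,r1:4,r2:Mul2,r3:Mul1,r4:8
cycle 4: issue SUB r4<-Add1 // r0:8,r1:4,r2:Mul2,r3:Mul1,r4:Add1
cycle 5: issue SUB r0<-Add2 // r0:Add2,r1:4,r2:Mul2,r3:Mul1,r4:Add1
cycle 6: CDB Add1=0; issue SUB r3<-Add1 // r0:Add2,r1:4,r2:Mul2,r3:Add1,r4:0
cycle 7: CDB Mul1=20; stall // r0:Add2,r1:4,r2:Mul2,r3:Add1,r4:0
cycle 8: CDB Mul2=32; stall // r0:Add2,r1:4,r2:32,r3:Add1,r4:0
cycle 9: CDB Add2=-20; issue ADD r1<-Add2 // r0:-20,r1:Add2,r2:32,r3:Add1,r4:0
cycle 10: stall // r0:-20,r1:Add2,r2:32,r3:Add1,r4:0
cycle 11: CDB Add1=20; issue ADD r3<-Add1 // r0:-20,r1:Add2,r2:32,r3:Add1,r4:0
cycle 12: stall // r0:-20,r1:Add2,r2:32,r3:Add1,r4:0
cycle 13: CDB Add1=52; issue SUB r3<-Add1 // r0:-20,r1:Add2,r2:32,r3:Add1,r4:0
cycle 14: CDB Add2=20 // r0:-20,r1:20,r2:32,r3:Add1,r4:0
cycle 15: CDB Add1=52 // r0:-20,r1:20,r2:32,r3:52,r4:0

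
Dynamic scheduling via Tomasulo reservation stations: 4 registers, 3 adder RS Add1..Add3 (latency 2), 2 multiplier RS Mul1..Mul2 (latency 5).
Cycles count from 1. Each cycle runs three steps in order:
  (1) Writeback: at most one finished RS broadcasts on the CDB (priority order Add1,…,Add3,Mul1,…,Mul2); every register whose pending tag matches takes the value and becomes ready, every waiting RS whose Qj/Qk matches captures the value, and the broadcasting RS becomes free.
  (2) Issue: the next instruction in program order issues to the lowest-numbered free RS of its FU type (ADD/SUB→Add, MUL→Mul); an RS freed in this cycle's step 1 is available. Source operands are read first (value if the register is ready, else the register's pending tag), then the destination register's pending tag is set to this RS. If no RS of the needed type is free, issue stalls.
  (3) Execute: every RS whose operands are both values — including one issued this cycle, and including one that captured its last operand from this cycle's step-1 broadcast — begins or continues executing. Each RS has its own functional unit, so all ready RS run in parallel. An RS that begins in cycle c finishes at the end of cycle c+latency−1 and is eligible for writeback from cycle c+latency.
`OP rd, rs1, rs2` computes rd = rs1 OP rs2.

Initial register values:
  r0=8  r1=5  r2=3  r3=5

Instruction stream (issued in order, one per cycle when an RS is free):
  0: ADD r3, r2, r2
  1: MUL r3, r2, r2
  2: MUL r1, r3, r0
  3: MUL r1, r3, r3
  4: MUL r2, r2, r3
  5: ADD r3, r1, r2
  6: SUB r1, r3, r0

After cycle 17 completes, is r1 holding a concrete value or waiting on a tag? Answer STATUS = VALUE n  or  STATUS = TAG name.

STATUS = TAG Add2

c1: issue ADD r3<-Add1 | r0:8,r1:5,r2:3,r3:Add1
c2: issue MUL r3<-Mul1 | r0:8,r1:5,r2:3,r3:Mul1
c3: CDB Add1=6; issue MUL r1<-Mul2 | r0:8,r1:Mul2,r2:3,r3:Mul1
c4: stall | r0:8,r1:Mul2,r2:3,r3:Mul1
c5: stall | r0:8,r1:Mul2,r2:3,r3:Mul1
c6: stall | r0:8,r1:Mul2,r2:3,r3:Mul1
c7: CDB Mul1=9; issue MUL r1<-Mul1 | r0:8,r1:Mul1,r2:3,r3:9
c8: stall | r0:8,r1:Mul1,r2:3,r3:9
c9: stall | r0:8,r1:Mul1,r2:3,r3:9
c10: stall | r0:8,r1:Mul1,r2:3,r3:9
c11: stall | r0:8,r1:Mul1,r2:3,r3:9
c12: CDB Mul1=81; issue MUL r2<-Mul1 | r0:8,r1:81,r2:Mul1,r3:9
c13: CDB Mul2=72; issue ADD r3<-Add1 | r0:8,r1:81,r2:Mul1,r3:Add1
c14: issue SUB r1<-Add2 | r0:8,r1:Add2,r2:Mul1,r3:Add1
c15: - | r0:8,r1:Add2,r2:Mul1,r3:Add1
c16: - | r0:8,r1:Add2,r2:Mul1,r3:Add1
c17: CDB Mul1=27 | r0:8,r1:Add2,r2:27,r3:Add1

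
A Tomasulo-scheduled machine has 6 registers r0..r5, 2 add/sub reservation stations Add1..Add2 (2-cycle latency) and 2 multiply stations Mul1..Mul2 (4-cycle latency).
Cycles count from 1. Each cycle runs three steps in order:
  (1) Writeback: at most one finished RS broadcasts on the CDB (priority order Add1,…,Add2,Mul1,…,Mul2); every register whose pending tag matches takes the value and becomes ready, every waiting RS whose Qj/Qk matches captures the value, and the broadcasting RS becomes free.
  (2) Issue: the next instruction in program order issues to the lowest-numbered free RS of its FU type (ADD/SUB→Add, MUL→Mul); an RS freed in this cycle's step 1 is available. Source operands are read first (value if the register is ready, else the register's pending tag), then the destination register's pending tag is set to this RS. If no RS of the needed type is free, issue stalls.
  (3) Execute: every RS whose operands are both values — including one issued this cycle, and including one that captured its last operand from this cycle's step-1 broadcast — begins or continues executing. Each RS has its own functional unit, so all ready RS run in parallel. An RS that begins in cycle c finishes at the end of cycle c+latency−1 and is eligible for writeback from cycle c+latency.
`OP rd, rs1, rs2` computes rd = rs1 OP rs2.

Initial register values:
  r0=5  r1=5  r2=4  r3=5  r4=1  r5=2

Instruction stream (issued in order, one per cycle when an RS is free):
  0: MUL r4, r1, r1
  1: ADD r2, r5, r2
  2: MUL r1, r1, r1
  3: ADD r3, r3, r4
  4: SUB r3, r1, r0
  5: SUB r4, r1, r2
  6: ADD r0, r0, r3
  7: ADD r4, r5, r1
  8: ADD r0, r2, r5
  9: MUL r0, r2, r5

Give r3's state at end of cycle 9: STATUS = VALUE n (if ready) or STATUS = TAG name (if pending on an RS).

  c1: issue MUL r4<-Mul1  regs: r0:5,r1:5,r2:4,r3:5,r4:Mul1,r5:2
  c2: issue ADD r2<-Add1  regs: r0:5,r1:5,r2:Add1,r3:5,r4:Mul1,r5:2
  c3: issue MUL r1<-Mul2  regs: r0:5,r1:Mul2,r2:Add1,r3:5,r4:Mul1,r5:2
  c4: CDB Add1=6; issue ADD r3<-Add1  regs: r0:5,r1:Mul2,r2:6,r3:Add1,r4:Mul1,r5:2
  c5: CDB Mul1=25; issue SUB r3<-Add2  regs: r0:5,r1:Mul2,r2:6,r3:Add2,r4:25,r5:2
  c6: stall  regs: r0:5,r1:Mul2,r2:6,r3:Add2,r4:25,r5:2
  c7: CDB Add1=30; issue SUB r4<-Add1  regs: r0:5,r1:Mul2,r2:6,r3:Add2,r4:Add1,r5:2
  c8: CDB Mul2=25; stall  regs: r0:5,r1:25,r2:6,r3:Add2,r4:Add1,r5:2
  c9: stall  regs: r0:5,r1:25,r2:6,r3:Add2,r4:Add1,r5:2

STATUS = TAG Add2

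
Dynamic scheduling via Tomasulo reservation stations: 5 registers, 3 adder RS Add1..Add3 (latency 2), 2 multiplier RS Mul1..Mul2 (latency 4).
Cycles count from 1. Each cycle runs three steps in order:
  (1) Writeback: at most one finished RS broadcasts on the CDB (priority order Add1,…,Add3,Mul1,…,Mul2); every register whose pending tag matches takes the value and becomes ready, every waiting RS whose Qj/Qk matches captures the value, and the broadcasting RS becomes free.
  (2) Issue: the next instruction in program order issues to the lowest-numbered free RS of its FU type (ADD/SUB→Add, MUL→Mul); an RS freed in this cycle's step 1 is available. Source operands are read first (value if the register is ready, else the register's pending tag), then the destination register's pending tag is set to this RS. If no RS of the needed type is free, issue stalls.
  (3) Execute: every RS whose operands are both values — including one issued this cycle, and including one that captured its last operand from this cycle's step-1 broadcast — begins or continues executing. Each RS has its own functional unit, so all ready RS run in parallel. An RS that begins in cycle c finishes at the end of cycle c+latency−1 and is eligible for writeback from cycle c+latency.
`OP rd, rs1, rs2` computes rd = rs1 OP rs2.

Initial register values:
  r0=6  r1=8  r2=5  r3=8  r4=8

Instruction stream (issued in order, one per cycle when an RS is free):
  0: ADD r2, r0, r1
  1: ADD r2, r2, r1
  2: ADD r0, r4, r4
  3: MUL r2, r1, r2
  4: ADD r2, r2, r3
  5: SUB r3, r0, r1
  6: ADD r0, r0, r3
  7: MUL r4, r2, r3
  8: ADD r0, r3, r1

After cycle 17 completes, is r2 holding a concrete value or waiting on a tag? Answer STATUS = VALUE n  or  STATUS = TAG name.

STATUS = VALUE 184

cycle 1: issue ADD r2<-Add1 // r0:6,r1:8,r2:Add1,r3:8,r4:8
cycle 2: issue ADD r2<-Add2 // r0:6,r1:8,r2:Add2,r3:8,r4:8
cycle 3: CDB Add1=14; issue ADD r0<-Add1 // r0:Add1,r1:8,r2:Add2,r3:8,r4:8
cycle 4: issue MUL r2<-Mul1 // r0:Add1,r1:8,r2:Mul1,r3:8,r4:8
cycle 5: CDB Add1=16; issue ADD r2<-Add1 // r0:16,r1:8,r2:Add1,r3:8,r4:8
cycle 6: CDB Add2=22; issue SUB r3<-Add2 // r0:16,r1:8,r2:Add1,r3:Add2,r4:8
cycle 7: issue ADD r0<-Add3 // r0:Add3,r1:8,r2:Add1,r3:Add2,r4:8
cycle 8: CDB Add2=8; issue MUL r4<-Mul2 // r0:Add3,r1:8,r2:Add1,r3:8,r4:Mul2
cycle 9: issue ADD r0<-Add2 // r0:Add2,r1:8,r2:Add1,r3:8,r4:Mul2
cycle 10: CDB Add3=24 // r0:Add2,r1:8,r2:Add1,r3:8,r4:Mul2
cycle 11: CDB Add2=16 // r0:16,r1:8,r2:Add1,r3:8,r4:Mul2
cycle 12: CDB Mul1=176 // r0:16,r1:8,r2:Add1,r3:8,r4:Mul2
cycle 13: - // r0:16,r1:8,r2:Add1,r3:8,r4:Mul2
cycle 14: CDB Add1=184 // r0:16,r1:8,r2:184,r3:8,r4:Mul2
cycle 15: - // r0:16,r1:8,r2:184,r3:8,r4:Mul2
cycle 16: - // r0:16,r1:8,r2:184,r3:8,r4:Mul2
cycle 17: - // r0:16,r1:8,r2:184,r3:8,r4:Mul2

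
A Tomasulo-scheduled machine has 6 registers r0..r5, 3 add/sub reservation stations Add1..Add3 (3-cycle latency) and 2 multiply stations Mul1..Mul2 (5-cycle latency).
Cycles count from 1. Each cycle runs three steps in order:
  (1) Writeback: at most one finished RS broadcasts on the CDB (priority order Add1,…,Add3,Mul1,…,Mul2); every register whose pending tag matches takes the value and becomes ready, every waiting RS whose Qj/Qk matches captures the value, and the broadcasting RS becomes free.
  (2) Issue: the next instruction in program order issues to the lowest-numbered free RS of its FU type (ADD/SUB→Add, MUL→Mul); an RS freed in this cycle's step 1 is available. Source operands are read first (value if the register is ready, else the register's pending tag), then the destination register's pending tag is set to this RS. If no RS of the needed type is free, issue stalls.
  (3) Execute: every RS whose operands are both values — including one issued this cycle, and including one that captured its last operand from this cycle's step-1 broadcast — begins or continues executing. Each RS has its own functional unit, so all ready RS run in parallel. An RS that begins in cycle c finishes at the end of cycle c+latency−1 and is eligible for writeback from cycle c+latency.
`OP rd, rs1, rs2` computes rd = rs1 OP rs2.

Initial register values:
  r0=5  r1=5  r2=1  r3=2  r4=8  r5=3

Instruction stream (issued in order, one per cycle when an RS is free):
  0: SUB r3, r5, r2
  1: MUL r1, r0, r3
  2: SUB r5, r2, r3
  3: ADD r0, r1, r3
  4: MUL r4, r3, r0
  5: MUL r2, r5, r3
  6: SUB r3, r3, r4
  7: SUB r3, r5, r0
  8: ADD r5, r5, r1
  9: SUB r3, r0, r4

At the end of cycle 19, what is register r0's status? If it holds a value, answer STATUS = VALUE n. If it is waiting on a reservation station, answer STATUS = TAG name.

STATUS = VALUE 12

c1: issue SUB r3<-Add1 | r0:5,r1:5,r2:1,r3:Add1,r4:8,r5:3
c2: issue MUL r1<-Mul1 | r0:5,r1:Mul1,r2:1,r3:Add1,r4:8,r5:3
c3: issue SUB r5<-Add2 | r0:5,r1:Mul1,r2:1,r3:Add1,r4:8,r5:Add2
c4: CDB Add1=2; issue ADD r0<-Add1 | r0:Add1,r1:Mul1,r2:1,r3:2,r4:8,r5:Add2
c5: issue MUL r4<-Mul2 | r0:Add1,r1:Mul1,r2:1,r3:2,r4:Mul2,r5:Add2
c6: stall | r0:Add1,r1:Mul1,r2:1,r3:2,r4:Mul2,r5:Add2
c7: CDB Add2=-1; stall | r0:Add1,r1:Mul1,r2:1,r3:2,r4:Mul2,r5:-1
c8: stall | r0:Add1,r1:Mul1,r2:1,r3:2,r4:Mul2,r5:-1
c9: CDB Mul1=10; issue MUL r2<-Mul1 | r0:Add1,r1:10,r2:Mul1,r3:2,r4:Mul2,r5:-1
c10: issue SUB r3<-Add2 | r0:Add1,r1:10,r2:Mul1,r3:Add2,r4:Mul2,r5:-1
c11: issue SUB r3<-Add3 | r0:Add1,r1:10,r2:Mul1,r3:Add3,r4:Mul2,r5:-1
c12: CDB Add1=12; issue ADD r5<-Add1 | r0:12,r1:10,r2:Mul1,r3:Add3,r4:Mul2,r5:Add1
c13: stall | r0:12,r1:10,r2:Mul1,r3:Add3,r4:Mul2,r5:Add1
c14: CDB Mul1=-2; stall | r0:12,r1:10,r2:-2,r3:Add3,r4:Mul2,r5:Add1
c15: CDB Add1=9; issue SUB r3<-Add1 | r0:12,r1:10,r2:-2,r3:Add1,r4:Mul2,r5:9
c16: CDB Add3=-13 | r0:12,r1:10,r2:-2,r3:Add1,r4:Mul2,r5:9
c17: CDB Mul2=24 | r0:12,r1:10,r2:-2,r3:Add1,r4:24,r5:9
c18: - | r0:12,r1:10,r2:-2,r3:Add1,r4:24,r5:9
c19: - | r0:12,r1:10,r2:-2,r3:Add1,r4:24,r5:9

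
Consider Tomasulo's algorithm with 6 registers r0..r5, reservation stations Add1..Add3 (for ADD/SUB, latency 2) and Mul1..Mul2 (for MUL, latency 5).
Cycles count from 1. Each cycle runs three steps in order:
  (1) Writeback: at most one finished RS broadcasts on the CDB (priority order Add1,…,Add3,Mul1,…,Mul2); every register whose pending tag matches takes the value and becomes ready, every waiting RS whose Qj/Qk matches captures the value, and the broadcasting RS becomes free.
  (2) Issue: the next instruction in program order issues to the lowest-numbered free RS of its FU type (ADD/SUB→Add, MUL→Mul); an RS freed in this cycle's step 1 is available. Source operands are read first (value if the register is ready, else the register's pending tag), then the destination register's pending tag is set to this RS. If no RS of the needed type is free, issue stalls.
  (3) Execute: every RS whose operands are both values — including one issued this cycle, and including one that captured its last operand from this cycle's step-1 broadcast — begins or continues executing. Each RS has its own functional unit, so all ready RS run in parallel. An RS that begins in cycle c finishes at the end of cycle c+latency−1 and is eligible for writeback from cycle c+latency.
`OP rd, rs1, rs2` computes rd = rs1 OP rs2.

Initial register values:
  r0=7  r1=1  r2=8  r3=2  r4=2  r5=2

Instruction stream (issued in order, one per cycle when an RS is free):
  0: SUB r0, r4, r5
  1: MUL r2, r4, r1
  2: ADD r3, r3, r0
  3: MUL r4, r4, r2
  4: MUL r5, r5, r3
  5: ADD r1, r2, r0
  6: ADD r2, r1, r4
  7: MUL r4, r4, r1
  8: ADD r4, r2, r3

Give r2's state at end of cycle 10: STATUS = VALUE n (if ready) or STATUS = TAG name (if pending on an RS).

STATUS = TAG Add2

  c1: issue SUB r0<-Add1  regs: r0:Add1,r1:1,r2:8,r3:2,r4:2,r5:2
  c2: issue MUL r2<-Mul1  regs: r0:Add1,r1:1,r2:Mul1,r3:2,r4:2,r5:2
  c3: CDB Add1=0; issue ADD r3<-Add1  regs: r0:0,r1:1,r2:Mul1,r3:Add1,r4:2,r5:2
  c4: issue MUL r4<-Mul2  regs: r0:0,r1:1,r2:Mul1,r3:Add1,r4:Mul2,r5:2
  c5: CDB Add1=2; stall  regs: r0:0,r1:1,r2:Mul1,r3:2,r4:Mul2,r5:2
  c6: stall  regs: r0:0,r1:1,r2:Mul1,r3:2,r4:Mul2,r5:2
  c7: CDB Mul1=2; issue MUL r5<-Mul1  regs: r0:0,r1:1,r2:2,r3:2,r4:Mul2,r5:Mul1
  c8: issue ADD r1<-Add1  regs: r0:0,r1:Add1,r2:2,r3:2,r4:Mul2,r5:Mul1
  c9: issue ADD r2<-Add2  regs: r0:0,r1:Add1,r2:Add2,r3:2,r4:Mul2,r5:Mul1
  c10: CDB Add1=2; stall  regs: r0:0,r1:2,r2:Add2,r3:2,r4:Mul2,r5:Mul1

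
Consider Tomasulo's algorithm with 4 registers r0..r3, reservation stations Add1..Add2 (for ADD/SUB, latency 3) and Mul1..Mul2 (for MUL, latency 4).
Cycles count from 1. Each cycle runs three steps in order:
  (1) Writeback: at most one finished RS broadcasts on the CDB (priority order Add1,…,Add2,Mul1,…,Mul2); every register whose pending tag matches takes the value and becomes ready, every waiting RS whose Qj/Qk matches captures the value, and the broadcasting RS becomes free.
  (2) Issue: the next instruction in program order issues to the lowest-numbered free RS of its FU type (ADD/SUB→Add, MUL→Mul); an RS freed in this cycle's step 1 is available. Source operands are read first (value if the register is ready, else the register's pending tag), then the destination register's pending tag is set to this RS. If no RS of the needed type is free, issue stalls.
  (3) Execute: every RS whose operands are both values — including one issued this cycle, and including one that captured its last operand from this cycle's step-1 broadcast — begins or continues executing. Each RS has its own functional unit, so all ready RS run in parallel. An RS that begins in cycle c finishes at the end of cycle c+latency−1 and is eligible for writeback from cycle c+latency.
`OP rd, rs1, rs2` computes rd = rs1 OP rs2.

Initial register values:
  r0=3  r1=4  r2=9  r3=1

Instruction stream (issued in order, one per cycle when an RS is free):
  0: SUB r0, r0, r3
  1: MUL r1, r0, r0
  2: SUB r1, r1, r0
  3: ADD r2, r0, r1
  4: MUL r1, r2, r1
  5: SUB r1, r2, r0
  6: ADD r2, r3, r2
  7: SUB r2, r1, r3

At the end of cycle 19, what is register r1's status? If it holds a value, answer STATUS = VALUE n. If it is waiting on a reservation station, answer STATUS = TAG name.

STATUS = VALUE 2

cycle 1: issue SUB r0<-Add1 // r0:Add1,r1:4,r2:9,r3:1
cycle 2: issue MUL r1<-Mul1 // r0:Add1,r1:Mul1,r2:9,r3:1
cycle 3: issue SUB r1<-Add2 // r0:Add1,r1:Add2,r2:9,r3:1
cycle 4: CDB Add1=2; issue ADD r2<-Add1 // r0:2,r1:Add2,r2:Add1,r3:1
cycle 5: issue MUL r1<-Mul2 // r0:2,r1:Mul2,r2:Add1,r3:1
cycle 6: stall // r0:2,r1:Mul2,r2:Add1,r3:1
cycle 7: stall // r0:2,r1:Mul2,r2:Add1,r3:1
cycle 8: CDB Mul1=4; stall // r0:2,r1:Mul2,r2:Add1,r3:1
cycle 9: stall // r0:2,r1:Mul2,r2:Add1,r3:1
cycle 10: stall // r0:2,r1:Mul2,r2:Add1,r3:1
cycle 11: CDB Add2=2; issue SUB r1<-Add2 // r0:2,r1:Add2,r2:Add1,r3:1
cycle 12: stall // r0:2,r1:Add2,r2:Add1,r3:1
cycle 13: stall // r0:2,r1:Add2,r2:Add1,r3:1
cycle 14: CDB Add1=4; issue ADD r2<-Add1 // r0:2,r1:Add2,r2:Add1,r3:1
cycle 15: stall // r0:2,r1:Add2,r2:Add1,r3:1
cycle 16: stall // r0:2,r1:Add2,r2:Add1,r3:1
cycle 17: CDB Add1=5; issue SUB r2<-Add1 // r0:2,r1:Add2,r2:Add1,r3:1
cycle 18: CDB Add2=2 // r0:2,r1:2,r2:Add1,r3:1
cycle 19: CDB Mul2=8 // r0:2,r1:2,r2:Add1,r3:1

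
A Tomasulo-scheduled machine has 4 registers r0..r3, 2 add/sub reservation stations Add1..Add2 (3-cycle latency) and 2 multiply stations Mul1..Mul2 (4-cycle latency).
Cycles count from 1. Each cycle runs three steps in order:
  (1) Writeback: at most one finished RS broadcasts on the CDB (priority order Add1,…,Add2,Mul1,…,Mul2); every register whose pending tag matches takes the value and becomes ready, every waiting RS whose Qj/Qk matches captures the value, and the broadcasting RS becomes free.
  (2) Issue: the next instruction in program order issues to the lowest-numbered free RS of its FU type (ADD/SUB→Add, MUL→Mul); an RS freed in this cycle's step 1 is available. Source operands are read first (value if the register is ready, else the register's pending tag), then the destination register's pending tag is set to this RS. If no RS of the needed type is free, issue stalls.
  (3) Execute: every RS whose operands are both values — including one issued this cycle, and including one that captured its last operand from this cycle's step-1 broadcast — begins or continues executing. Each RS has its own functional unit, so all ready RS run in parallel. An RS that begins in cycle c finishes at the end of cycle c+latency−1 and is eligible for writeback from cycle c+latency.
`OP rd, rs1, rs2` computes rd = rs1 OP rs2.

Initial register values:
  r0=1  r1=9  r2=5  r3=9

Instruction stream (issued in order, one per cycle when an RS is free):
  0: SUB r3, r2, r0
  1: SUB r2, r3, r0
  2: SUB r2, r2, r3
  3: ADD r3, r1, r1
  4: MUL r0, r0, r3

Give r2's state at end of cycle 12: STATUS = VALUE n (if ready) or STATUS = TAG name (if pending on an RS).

STATUS = VALUE -1

  c1: issue SUB r3<-Add1  regs: r0:1,r1:9,r2:5,r3:Add1
  c2: issue SUB r2<-Add2  regs: r0:1,r1:9,r2:Add2,r3:Add1
  c3: stall  regs: r0:1,r1:9,r2:Add2,r3:Add1
  c4: CDB Add1=4; issue SUB r2<-Add1  regs: r0:1,r1:9,r2:Add1,r3:4
  c5: stall  regs: r0:1,r1:9,r2:Add1,r3:4
  c6: stall  regs: r0:1,r1:9,r2:Add1,r3:4
  c7: CDB Add2=3; issue ADD r3<-Add2  regs: r0:1,r1:9,r2:Add1,r3:Add2
  c8: issue MUL r0<-Mul1  regs: r0:Mul1,r1:9,r2:Add1,r3:Add2
  c9: -  regs: r0:Mul1,r1:9,r2:Add1,r3:Add2
  c10: CDB Add1=-1  regs: r0:Mul1,r1:9,r2:-1,r3:Add2
  c11: CDB Add2=18  regs: r0:Mul1,r1:9,r2:-1,r3:18
  c12: -  regs: r0:Mul1,r1:9,r2:-1,r3:18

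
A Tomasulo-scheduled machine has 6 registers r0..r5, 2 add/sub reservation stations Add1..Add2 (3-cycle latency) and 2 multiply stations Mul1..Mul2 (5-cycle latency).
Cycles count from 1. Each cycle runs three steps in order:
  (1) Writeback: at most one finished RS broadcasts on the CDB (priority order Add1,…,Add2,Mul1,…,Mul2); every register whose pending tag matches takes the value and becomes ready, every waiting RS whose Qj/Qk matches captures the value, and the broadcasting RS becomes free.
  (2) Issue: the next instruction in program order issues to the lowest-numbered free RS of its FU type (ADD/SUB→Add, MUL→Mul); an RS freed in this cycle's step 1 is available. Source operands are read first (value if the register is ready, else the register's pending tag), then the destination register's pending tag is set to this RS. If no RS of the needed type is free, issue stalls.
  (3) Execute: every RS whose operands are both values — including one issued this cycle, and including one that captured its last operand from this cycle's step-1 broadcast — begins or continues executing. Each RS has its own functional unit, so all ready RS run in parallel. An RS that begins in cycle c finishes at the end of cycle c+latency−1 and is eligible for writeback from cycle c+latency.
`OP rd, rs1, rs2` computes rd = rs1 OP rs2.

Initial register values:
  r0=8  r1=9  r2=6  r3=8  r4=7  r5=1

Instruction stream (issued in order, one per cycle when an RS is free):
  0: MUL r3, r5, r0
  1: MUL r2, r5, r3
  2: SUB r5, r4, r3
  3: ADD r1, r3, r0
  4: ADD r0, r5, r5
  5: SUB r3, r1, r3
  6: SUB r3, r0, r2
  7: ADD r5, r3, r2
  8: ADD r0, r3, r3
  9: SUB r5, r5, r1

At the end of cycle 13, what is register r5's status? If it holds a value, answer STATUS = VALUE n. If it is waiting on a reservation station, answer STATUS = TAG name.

cycle 1: issue MUL r3<-Mul1 // r0:8,r1:9,r2:6,r3:Mul1,r4:7,r5:1
cycle 2: issue MUL r2<-Mul2 // r0:8,r1:9,r2:Mul2,r3:Mul1,r4:7,r5:1
cycle 3: issue SUB r5<-Add1 // r0:8,r1:9,r2:Mul2,r3:Mul1,r4:7,r5:Add1
cycle 4: issue ADD r1<-Add2 // r0:8,r1:Add2,r2:Mul2,r3:Mul1,r4:7,r5:Add1
cycle 5: stall // r0:8,r1:Add2,r2:Mul2,r3:Mul1,r4:7,r5:Add1
cycle 6: CDB Mul1=8; stall // r0:8,r1:Add2,r2:Mul2,r3:8,r4:7,r5:Add1
cycle 7: stall // r0:8,r1:Add2,r2:Mul2,r3:8,r4:7,r5:Add1
cycle 8: stall // r0:8,r1:Add2,r2:Mul2,r3:8,r4:7,r5:Add1
cycle 9: CDB Add1=-1; issue ADD r0<-Add1 // r0:Add1,r1:Add2,r2:Mul2,r3:8,r4:7,r5:-1
cycle 10: CDB Add2=16; issue SUB r3<-Add2 // r0:Add1,r1:16,r2:Mul2,r3:Add2,r4:7,r5:-1
cycle 11: CDB Mul2=8; stall // r0:Add1,r1:16,r2:8,r3:Add2,r4:7,r5:-1
cycle 12: CDB Add1=-2; issue SUB r3<-Add1 // r0:-2,r1:16,r2:8,r3:Add1,r4:7,r5:-1
cycle 13: CDB Add2=8; issue ADD r5<-Add2 // r0:-2,r1:16,r2:8,r3:Add1,r4:7,r5:Add2

STATUS = TAG Add2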